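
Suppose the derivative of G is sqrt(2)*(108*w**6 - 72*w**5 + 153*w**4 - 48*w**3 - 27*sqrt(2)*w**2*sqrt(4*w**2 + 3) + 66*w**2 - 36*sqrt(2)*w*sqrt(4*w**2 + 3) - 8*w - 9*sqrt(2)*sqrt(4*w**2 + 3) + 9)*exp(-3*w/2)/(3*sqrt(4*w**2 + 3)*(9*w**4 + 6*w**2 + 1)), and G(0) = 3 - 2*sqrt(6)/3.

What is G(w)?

G(w) = (-12*w**2*sqrt(4*w**2 + 3) - 9*sqrt(2)*w**2*exp(3*w/2) - 4*sqrt(4*w**2 + 3) - 3*sqrt(2)*exp(3*w/2) + 12*sqrt(2))/(9*sqrt(2)*w**2*exp(3*w/2) + 3*sqrt(2)*exp(3*w/2))

G'(w) has the shape u'v + uv' for u = -4*sqrt(2*w**2 + 3/2)/3 + 4/(3*(w**2 + 1/3)) and v = exp(-3*w/2) — it is the derivative of the product u*v.
A general antiderivative is -(4*sqrt(2*w**2 + 3/2)/3 - 4/(3*(w**2 + 1/3)))*exp(-3*w/2) + C.
The condition gives C = 3 - 2*sqrt(6)/3 - (4 - 2*sqrt(6)/3) = -1.
So G(w) = (-12*w**2*sqrt(4*w**2 + 3) - 9*sqrt(2)*w**2*exp(3*w/2) - 4*sqrt(4*w**2 + 3) - 3*sqrt(2)*exp(3*w/2) + 12*sqrt(2))/(9*sqrt(2)*w**2*exp(3*w/2) + 3*sqrt(2)*exp(3*w/2)).
Check: d/dw[(-12*w**2*sqrt(4*w**2 + 3) - 9*sqrt(2)*w**2*exp(3*w/2) - 4*sqrt(4*w**2 + 3) - 3*sqrt(2)*exp(3*w/2) + 12*sqrt(2))/(9*sqrt(2)*w**2*exp(3*w/2) + 3*sqrt(2)*exp(3*w/2))] = (108*sqrt(2)*w**6 - 72*sqrt(2)*w**5 + 153*sqrt(2)*w**4 - 48*sqrt(2)*w**3 - 54*w**2*sqrt(4*w**2 + 3) + 66*sqrt(2)*w**2 - 72*w*sqrt(4*w**2 + 3) - 8*sqrt(2)*w - 18*sqrt(4*w**2 + 3) + 9*sqrt(2))/(27*w**4*sqrt(4*w**2 + 3)*exp(3*w/2) + 18*w**2*sqrt(4*w**2 + 3)*exp(3*w/2) + 3*sqrt(4*w**2 + 3)*exp(3*w/2)), which equals G'(w).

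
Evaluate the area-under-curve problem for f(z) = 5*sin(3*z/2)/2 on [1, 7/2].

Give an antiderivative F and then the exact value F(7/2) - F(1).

A first test for any F(z): its z-derivative must equal f(z) identically.
F(z) = -5*cos(3*z/2)/3 is an antiderivative of f.
Check: d/dz[-5*cos(3*z/2)/3] = 5*sin(3*z/2)/2 = f(z).
F(7/2) = -5*cos(21/4)/3; F(1) = -5*cos(3/2)/3.
Integral = F(7/2) - F(1) = -5*cos(21/4)/3 + 5*cos(3/2)/3.

Antiderivative: F(z) = -5*cos(3*z/2)/3; value = -5*cos(21/4)/3 + 5*cos(3/2)/3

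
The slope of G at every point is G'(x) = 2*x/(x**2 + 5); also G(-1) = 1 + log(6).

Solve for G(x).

G'(x) matches the chain-rule pattern g'(h)*h' with inner function h(x) = x**2 + 5; substituting u = h(x) collapses the integral.
A general antiderivative is log(x**2 + 5) + C.
The condition gives C = 1 + log(6) - (log(6)) = 1.
So G(x) = log(x**2 + 5) + 1.
Check: d/dx[log(x**2 + 5) + 1] = 2*x/(x**2 + 5) = G'(x).

G(x) = log(x**2 + 5) + 1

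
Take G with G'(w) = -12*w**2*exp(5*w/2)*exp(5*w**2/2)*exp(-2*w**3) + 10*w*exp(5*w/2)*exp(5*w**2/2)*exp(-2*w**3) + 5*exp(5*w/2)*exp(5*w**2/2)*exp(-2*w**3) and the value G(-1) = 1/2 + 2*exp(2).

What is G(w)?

G(w) = (4*exp(-2*w**3 + 5*w**2/2 + 5*w/2) + 1)/2

The substitution u = -2*w**3 + 5*w**2/2 + 5*w/2 works: G'(w) is exactly (dG/du)*(du/dw) for that inner function.
A general antiderivative is 2*exp(-2*w**3 + 5*w**2/2 + 5*w/2) + C.
The condition gives C = 1/2 + 2*exp(2) - (2*exp(2)) = 1/2.
So G(w) = (4*exp(-2*w**3 + 5*w**2/2 + 5*w/2) + 1)/2.
Check: d/dw[(4*exp(-2*w**3 + 5*w**2/2 + 5*w/2) + 1)/2] = -12*w**2*exp(5*w/2)*exp(5*w**2/2)*exp(-2*w**3) + 10*w*exp(5*w/2)*exp(5*w**2/2)*exp(-2*w**3) + 5*exp(5*w/2)*exp(5*w**2/2)*exp(-2*w**3) = G'(w).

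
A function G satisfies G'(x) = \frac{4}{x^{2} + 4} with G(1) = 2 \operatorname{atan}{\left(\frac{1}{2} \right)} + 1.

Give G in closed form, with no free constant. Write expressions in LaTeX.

G(x) = 2 \operatorname{atan}{\left(\frac{x}{2} \right)} + 1

For G(x) to be correct, d/dx[G] must agree with the stated G'(x) identically.
A general antiderivative is 2 \operatorname{atan}{\left(\frac{x}{2} \right)} + C.
The condition gives C = 2 \operatorname{atan}{\left(\frac{1}{2} \right)} + 1 - (2 \operatorname{atan}{\left(\frac{1}{2} \right)}) = 1.
So G(x) = 2 \operatorname{atan}{\left(\frac{x}{2} \right)} + 1.
Check: d/dx[2 \operatorname{atan}{\left(\frac{x}{2} \right)} + 1] = \frac{4}{x^{2} + 4} = G'(x).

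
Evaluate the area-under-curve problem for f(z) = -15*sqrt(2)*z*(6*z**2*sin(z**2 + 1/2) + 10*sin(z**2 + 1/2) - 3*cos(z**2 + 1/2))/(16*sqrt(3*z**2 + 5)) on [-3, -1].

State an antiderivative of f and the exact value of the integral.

Antiderivative: F(z) = 15*sqrt(3*z**2/2 + 5/2)*cos(z**2 + 1/2)/8; value = 15*cos(3/2)/4 - 15*cos(19/2)/2

Recognize the product-rule pattern: f = u'v + uv' with u = 15*sqrt(3*z**2/2 + 5/2)/8, v = cos(z**2 + 1/2), so integration by parts undoes it.
F(z) = 15*sqrt(3*z**2/2 + 5/2)*cos(z**2 + 1/2)/8 is an antiderivative of f.
Check: d/dz[15*sqrt(3*z**2/2 + 5/2)*cos(z**2 + 1/2)/8] = (-90*sqrt(2)*z**3*sin(z**2 + 1/2) - 150*sqrt(2)*z*sin(z**2 + 1/2) + 45*sqrt(2)*z*cos(z**2 + 1/2))/(16*sqrt(3*z**2 + 5)), which equals f(z).
F(-1) = 15*cos(3/2)/4; F(-3) = 15*cos(19/2)/2.
Integral = F(-1) - F(-3) = 15*cos(3/2)/4 - 15*cos(19/2)/2.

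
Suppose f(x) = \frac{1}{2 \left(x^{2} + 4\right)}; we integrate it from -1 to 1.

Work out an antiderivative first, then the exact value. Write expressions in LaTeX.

Any candidate F(x) must reproduce f(x) exactly when differentiated.
F(x) = \frac{\operatorname{atan}{\left(\frac{x}{2} \right)}}{4} is an antiderivative of f.
Check: d/dx[\frac{\operatorname{atan}{\left(\frac{x}{2} \right)}}{4}] = \frac{1}{2 x^{2} + 8}, which equals f(x).
F(1) = \frac{\operatorname{atan}{\left(\frac{1}{2} \right)}}{4}; F(-1) = - \frac{\operatorname{atan}{\left(\frac{1}{2} \right)}}{4}.
Integral = F(1) - F(-1) = \frac{\operatorname{atan}{\left(\frac{1}{2} \right)}}{2}.

Antiderivative: F(x) = \frac{\operatorname{atan}{\left(\frac{x}{2} \right)}}{4}; value = \frac{\operatorname{atan}{\left(\frac{1}{2} \right)}}{2}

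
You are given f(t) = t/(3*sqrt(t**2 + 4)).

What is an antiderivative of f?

An antiderivative is F(t) = sqrt(t**2 + 4)/3.

f matches the chain-rule pattern g'(h)*h' with inner function h(t) = t**2 + 4; substituting u = h(t) collapses the integral.
Check: d/dt[sqrt(t**2 + 4)/3] = t/(3*sqrt(t**2 + 4)) = f(t).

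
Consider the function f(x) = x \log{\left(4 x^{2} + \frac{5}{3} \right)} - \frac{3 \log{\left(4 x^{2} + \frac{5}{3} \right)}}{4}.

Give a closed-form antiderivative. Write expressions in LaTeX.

The integrand splits into summands that can be handled one at a time.
Check: d/dx[\frac{12 x^{2} \log{\left(4 x^{2} + \frac{5}{3} \right)} - 12 x^{2} - 18 x \log{\left(4 x^{2} + \frac{5}{3} \right)} + 36 x + 5 \log{\left(x^{2} + \frac{5}{12} \right)} - 6 \sqrt{15} \operatorname{atan}{\left(\frac{2 \sqrt{15} x}{5} \right)}}{24}] = x \log{\left(4 x^{2} + \frac{5}{3} \right)} - \frac{3 \log{\left(4 x^{2} + \frac{5}{3} \right)}}{4} = f(x).

An antiderivative is F(x) = \frac{12 x^{2} \log{\left(4 x^{2} + \frac{5}{3} \right)} - 12 x^{2} - 18 x \log{\left(4 x^{2} + \frac{5}{3} \right)} + 36 x + 5 \log{\left(x^{2} + \frac{5}{12} \right)} - 6 \sqrt{15} \operatorname{atan}{\left(\frac{2 \sqrt{15} x}{5} \right)}}{24}.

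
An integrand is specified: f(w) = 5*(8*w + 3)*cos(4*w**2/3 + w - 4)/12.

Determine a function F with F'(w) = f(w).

An antiderivative is F(w) = 5*sin(4*w**2/3 + w - 4)/4.

The substitution u = 4*w**2/3 + w - 4 works: f is exactly (dF/du)*(du/dw) for that inner function.
Check: d/dw[5*sin(4*w**2/3 + w - 4)/4] = 10*w*cos(4*w**2/3 + w - 4)/3 + 5*cos(4*w**2/3 + w - 4)/4, which equals f(w).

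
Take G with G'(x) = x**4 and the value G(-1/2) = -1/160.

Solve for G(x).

G(x) = x**5/5

Differentiate the proposed G(x) back; it has to land on the given G'(x).
A general antiderivative is x**5/5 + C.
The condition gives C = -1/160 - (-1/160) = 0.
So G(x) = x**5/5.
Check: d/dx[x**5/5] = x**4 = G'(x).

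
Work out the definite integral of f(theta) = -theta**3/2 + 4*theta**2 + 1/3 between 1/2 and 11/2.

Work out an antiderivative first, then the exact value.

Antiderivative: F(theta) = -theta**4/8 + 4*theta**3/3 + theta/3; value = 2615/24

Integrate term by term and add the pieces.
F(theta) = -theta**4/8 + 4*theta**3/3 + theta/3 is an antiderivative of f.
Check: d/dtheta[-theta**4/8 + 4*theta**3/3 + theta/3] = -theta**3/2 + 4*theta**2 + 1/3 = f(theta).
F(11/2) = 41965/384; F(1/2) = 125/384.
Integral = F(11/2) - F(1/2) = 2615/24.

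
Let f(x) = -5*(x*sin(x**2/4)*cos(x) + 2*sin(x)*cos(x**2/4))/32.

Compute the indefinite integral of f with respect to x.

Recognize the product-rule pattern: f = u'v + uv' with u = 5*cos(x)/16, v = cos(x**2/4), so integration by parts undoes it.
Check: d/dx[5*cos(x)*cos(x**2/4)/16] = -5*x*sin(x**2/4)*cos(x)/32 - 5*sin(x)*cos(x**2/4)/16, which equals f(x).

F(x) = 5*cos(x)*cos(x**2/4)/16 + C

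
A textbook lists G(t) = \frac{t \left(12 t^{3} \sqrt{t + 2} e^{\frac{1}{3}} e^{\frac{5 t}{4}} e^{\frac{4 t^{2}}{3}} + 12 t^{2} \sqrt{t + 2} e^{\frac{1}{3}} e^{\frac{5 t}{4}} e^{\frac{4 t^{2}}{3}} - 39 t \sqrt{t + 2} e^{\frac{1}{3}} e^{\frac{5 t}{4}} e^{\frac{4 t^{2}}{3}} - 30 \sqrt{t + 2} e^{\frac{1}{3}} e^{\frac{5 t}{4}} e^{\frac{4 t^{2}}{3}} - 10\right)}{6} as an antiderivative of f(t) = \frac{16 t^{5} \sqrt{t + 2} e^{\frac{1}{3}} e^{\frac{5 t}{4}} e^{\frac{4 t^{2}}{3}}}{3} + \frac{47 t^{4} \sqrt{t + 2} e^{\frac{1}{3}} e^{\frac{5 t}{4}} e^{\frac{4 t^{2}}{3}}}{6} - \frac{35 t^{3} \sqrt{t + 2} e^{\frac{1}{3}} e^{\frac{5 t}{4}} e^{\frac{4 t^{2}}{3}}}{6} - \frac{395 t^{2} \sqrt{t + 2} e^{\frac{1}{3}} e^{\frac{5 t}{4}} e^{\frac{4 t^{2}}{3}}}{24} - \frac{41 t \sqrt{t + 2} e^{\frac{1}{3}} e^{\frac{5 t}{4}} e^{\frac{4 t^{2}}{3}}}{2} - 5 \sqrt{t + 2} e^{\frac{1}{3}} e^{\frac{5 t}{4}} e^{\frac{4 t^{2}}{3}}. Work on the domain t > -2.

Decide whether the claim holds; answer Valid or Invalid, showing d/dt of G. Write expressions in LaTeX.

d/dt[G] = \frac{128 t^{6} e^{\frac{1}{3}} e^{\frac{5 t}{4}} e^{\frac{4 t^{2}}{3}} + 444 t^{5} e^{\frac{1}{3}} e^{\frac{5 t}{4}} e^{\frac{4 t^{2}}{3}} + 236 t^{4} e^{\frac{1}{3}} e^{\frac{5 t}{4}} e^{\frac{4 t^{2}}{3}} - 675 t^{3} e^{\frac{1}{3}} e^{\frac{5 t}{4}} e^{\frac{4 t^{2}}{3}} - 1282 t^{2} e^{\frac{1}{3}} e^{\frac{5 t}{4}} e^{\frac{4 t^{2}}{3}} - 1104 t e^{\frac{1}{3}} e^{\frac{5 t}{4}} e^{\frac{4 t^{2}}{3}} - 40 \sqrt{t + 2} - 240 e^{\frac{1}{3}} e^{\frac{5 t}{4}} e^{\frac{4 t^{2}}{3}}}{24 \sqrt{t + 2}}
d/dt[G] - f(t) = - \frac{5}{3} != 0.

Invalid: d/dt[G] - f = - \frac{5}{3}, which is not 0.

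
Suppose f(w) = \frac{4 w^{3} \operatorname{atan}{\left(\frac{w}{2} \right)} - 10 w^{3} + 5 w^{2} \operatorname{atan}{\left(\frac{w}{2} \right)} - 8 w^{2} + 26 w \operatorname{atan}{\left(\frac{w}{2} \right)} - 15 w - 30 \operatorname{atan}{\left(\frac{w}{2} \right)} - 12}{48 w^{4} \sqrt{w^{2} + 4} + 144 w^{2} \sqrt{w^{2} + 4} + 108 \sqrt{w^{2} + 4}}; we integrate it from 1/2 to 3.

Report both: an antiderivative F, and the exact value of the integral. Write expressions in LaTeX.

Differentiate the proposed F(w) back; it has to land on f(w) exactly.
F(w) = - \frac{\left(5 w + 4\right) \sqrt{w^{2} + 4} \operatorname{atan}{\left(\frac{w}{2} \right)}}{24 \left(2 w^{2} + 3\right)} is an antiderivative of f.
Check: d/dw[- \frac{\left(5 w + 4\right) \sqrt{w^{2} + 4} \operatorname{atan}{\left(\frac{w}{2} \right)}}{24 \left(2 w^{2} + 3\right)}] = \frac{4 w^{3} \operatorname{atan}{\left(\frac{w}{2} \right)} - 10 w^{3} + 5 w^{2} \operatorname{atan}{\left(\frac{w}{2} \right)} - 8 w^{2} + 26 w \operatorname{atan}{\left(\frac{w}{2} \right)} - 15 w - 30 \operatorname{atan}{\left(\frac{w}{2} \right)} - 12}{48 w^{4} \sqrt{w^{2} + 4} + 144 w^{2} \sqrt{w^{2} + 4} + 108 \sqrt{w^{2} + 4}} = f(w).
F(3) = - \frac{19 \sqrt{13} \operatorname{atan}{\left(\frac{3}{2} \right)}}{504}; F(1/2) = - \frac{13 \sqrt{17} \operatorname{atan}{\left(\frac{1}{4} \right)}}{336}.
Integral = F(3) - F(1/2) = - \frac{19 \sqrt{13} \operatorname{atan}{\left(\frac{3}{2} \right)}}{504} + \frac{13 \sqrt{17} \operatorname{atan}{\left(\frac{1}{4} \right)}}{336}.

Antiderivative: F(w) = - \frac{\left(5 w + 4\right) \sqrt{w^{2} + 4} \operatorname{atan}{\left(\frac{w}{2} \right)}}{24 \left(2 w^{2} + 3\right)}; value = - \frac{19 \sqrt{13} \operatorname{atan}{\left(\frac{3}{2} \right)}}{504} + \frac{13 \sqrt{17} \operatorname{atan}{\left(\frac{1}{4} \right)}}{336}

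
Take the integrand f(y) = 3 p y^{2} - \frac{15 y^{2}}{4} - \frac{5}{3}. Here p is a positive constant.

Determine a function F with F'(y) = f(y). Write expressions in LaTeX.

Integrate term by term and add the pieces.
Check: d/dy[p y^{3} - \frac{5 y^{3}}{4} - \frac{5 y}{3}] = 3 p y^{2} - \frac{15 y^{2}}{4} - \frac{5}{3} = f(y).

An antiderivative is F(y) = p y^{3} - \frac{5 y^{3}}{4} - \frac{5 y}{3}.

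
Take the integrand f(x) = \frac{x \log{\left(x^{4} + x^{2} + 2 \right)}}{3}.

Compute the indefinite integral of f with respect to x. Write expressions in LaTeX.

For F(x) to be correct the identity F'(x) - f(x) = 0 must hold.
Check: d/dx[\frac{x^{2} \log{\left(x^{4} + x^{2} + 2 \right)}}{6} - \frac{x^{2}}{3} + \frac{\log{\left(x^{4} + x^{2} + 2 \right)}}{12} + \frac{\sqrt{7} \operatorname{atan}{\left(\frac{2 \sqrt{7} x^{2}}{7} + \frac{\sqrt{7}}{7} \right)}}{6}] = \frac{x \log{\left(x^{4} + x^{2} + 2 \right)}}{3} = f(x).

F(x) = \frac{x^{2} \log{\left(x^{4} + x^{2} + 2 \right)}}{6} - \frac{x^{2}}{3} + \frac{\log{\left(x^{4} + x^{2} + 2 \right)}}{12} + \frac{\sqrt{7} \operatorname{atan}{\left(\frac{2 \sqrt{7} x^{2}}{7} + \frac{\sqrt{7}}{7} \right)}}{6} + C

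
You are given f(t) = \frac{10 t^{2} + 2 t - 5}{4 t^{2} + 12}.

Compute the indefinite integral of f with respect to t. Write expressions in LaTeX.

F(t) = \frac{5 t}{2} + \frac{\log{\left(t^{2} + 3 \right)}}{4} - \frac{35 \sqrt{3} \operatorname{atan}{\left(\frac{\sqrt{3} t}{3} \right)}}{12} + C

For F(t) to be correct the identity F'(t) - f(t) = 0 must hold.
Check: d/dt[\frac{5 t}{2} + \frac{\log{\left(t^{2} + 3 \right)}}{4} - \frac{35 \sqrt{3} \operatorname{atan}{\left(\frac{\sqrt{3} t}{3} \right)}}{12}] = \frac{10 t^{2} + 2 t - 5}{4 t^{2} + 12} = f(t).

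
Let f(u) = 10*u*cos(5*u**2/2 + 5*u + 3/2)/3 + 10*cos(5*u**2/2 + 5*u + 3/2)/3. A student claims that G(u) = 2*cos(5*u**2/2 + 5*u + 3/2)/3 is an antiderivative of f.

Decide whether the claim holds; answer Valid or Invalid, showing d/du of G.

Invalid: d/du[G] - f = -10*u*sin(5*u**2/2 + 5*u + 3/2)/3 - 10*u*cos(5*u**2/2 + 5*u + 3/2)/3 - 10*sin(5*u**2/2 + 5*u + 3/2)/3 - 10*cos(5*u**2/2 + 5*u + 3/2)/3, which is not 0.

d/du[G] = -10*u*sin(5*u**2/2 + 5*u + 3/2)/3 - 10*sin(5*u**2/2 + 5*u + 3/2)/3
d/du[G] - f(u) = -10*u*sin(5*u**2/2 + 5*u + 3/2)/3 - 10*u*cos(5*u**2/2 + 5*u + 3/2)/3 - 10*sin(5*u**2/2 + 5*u + 3/2)/3 - 10*cos(5*u**2/2 + 5*u + 3/2)/3 != 0.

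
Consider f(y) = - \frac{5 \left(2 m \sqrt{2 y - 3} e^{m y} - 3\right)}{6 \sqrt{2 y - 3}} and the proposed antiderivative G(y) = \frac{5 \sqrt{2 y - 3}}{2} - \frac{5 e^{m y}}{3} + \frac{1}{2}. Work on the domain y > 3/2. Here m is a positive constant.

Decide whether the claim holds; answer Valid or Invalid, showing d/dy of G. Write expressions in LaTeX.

Valid - differentiating G returns exactly f.

d/dy[G] = \frac{- 10 m \sqrt{2 y - 3} e^{m y} + 15}{6 \sqrt{2 y - 3}}
This equals f(y) exactly, so the claim holds.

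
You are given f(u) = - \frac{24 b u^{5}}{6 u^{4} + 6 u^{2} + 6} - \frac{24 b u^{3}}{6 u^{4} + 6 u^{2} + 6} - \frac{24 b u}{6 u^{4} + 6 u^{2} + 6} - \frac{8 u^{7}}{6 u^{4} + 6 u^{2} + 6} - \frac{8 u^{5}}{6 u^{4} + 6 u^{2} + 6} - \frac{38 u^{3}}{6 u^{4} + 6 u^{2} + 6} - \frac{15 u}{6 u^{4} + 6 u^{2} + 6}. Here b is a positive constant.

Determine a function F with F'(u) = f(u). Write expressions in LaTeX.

An antiderivative is F(u) = - 2 b u^{2} - \frac{u^{4}}{3} - \frac{5 \log{\left(2 u^{4} + 2 u^{2} + 2 \right)}}{4}.

Integrate term by term and add the pieces.
Check: d/du[- 2 b u^{2} - \frac{u^{4}}{3} - \frac{5 \log{\left(2 u^{4} + 2 u^{2} + 2 \right)}}{4}] = \frac{- 24 b u^{5} - 24 b u^{3} - 24 b u - 8 u^{7} - 8 u^{5} - 38 u^{3} - 15 u}{6 u^{4} + 6 u^{2} + 6}, which equals f(u).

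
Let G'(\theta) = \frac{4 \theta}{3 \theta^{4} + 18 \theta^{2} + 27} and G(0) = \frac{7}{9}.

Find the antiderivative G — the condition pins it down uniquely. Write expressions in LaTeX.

G(\theta) = \frac{3 \theta^{2} + 7}{3 \left(\theta^{2} + 3\right)}

The substitution u = \theta^{2} + 3 works: G'(\theta) is exactly (dG/du)*(du/d\theta) for that inner function.
A general antiderivative is - \frac{2}{3 \left(\theta^{2} + 3\right)} + C.
The condition gives C = \frac{7}{9} - (- \frac{2}{9}) = 1.
So G(\theta) = \frac{3 \theta^{2} + 7}{3 \left(\theta^{2} + 3\right)}.
Check: d/d\theta[\frac{3 \theta^{2} + 7}{3 \left(\theta^{2} + 3\right)}] = \frac{4 \theta}{3 \theta^{4} + 18 \theta^{2} + 27} = G'(\theta).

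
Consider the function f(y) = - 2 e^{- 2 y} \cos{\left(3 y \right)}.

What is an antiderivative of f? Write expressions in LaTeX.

A candidate is checked by its d/dy: the result must match f(y).
Check: d/dy[\frac{2 \left(- 3 \sin{\left(3 y \right)} + 2 \cos{\left(3 y \right)}\right) e^{- 2 y}}{13}] = - 2 e^{- 2 y} \cos{\left(3 y \right)} = f(y).

An antiderivative is F(y) = \frac{2 \left(- 3 \sin{\left(3 y \right)} + 2 \cos{\left(3 y \right)}\right) e^{- 2 y}}{13}.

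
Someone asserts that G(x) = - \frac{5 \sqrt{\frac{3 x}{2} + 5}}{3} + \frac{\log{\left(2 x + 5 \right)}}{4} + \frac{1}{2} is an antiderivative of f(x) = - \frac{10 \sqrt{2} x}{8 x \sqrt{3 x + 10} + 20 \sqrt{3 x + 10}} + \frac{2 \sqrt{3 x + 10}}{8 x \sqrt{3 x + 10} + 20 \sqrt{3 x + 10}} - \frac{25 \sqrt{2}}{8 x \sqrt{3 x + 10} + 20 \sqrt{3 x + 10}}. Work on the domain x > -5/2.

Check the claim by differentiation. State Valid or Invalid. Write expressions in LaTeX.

Valid. The derivative of G reproduces f.

d/dx[G] = \frac{- 10 \sqrt{2} x + 2 \sqrt{3 x + 10} - 25 \sqrt{2}}{8 x \sqrt{3 x + 10} + 20 \sqrt{3 x + 10}}
This equals f(x) exactly, so the claim holds.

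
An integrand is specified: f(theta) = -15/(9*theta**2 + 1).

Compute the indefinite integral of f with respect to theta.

F(theta) = -5*atan(3*theta) + C

A first test for any F(theta): its theta-derivative must equal f(theta) identically.
Check: d/dtheta[-5*atan(3*theta)] = -15/(9*theta**2 + 1) = f(theta).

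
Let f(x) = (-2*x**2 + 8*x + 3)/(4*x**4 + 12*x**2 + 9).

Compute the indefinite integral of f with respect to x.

f has the shape u'v + uv' for u = 1/(4*x**2 + 6) and v = 2*x - 4 — it is the derivative of the product u*v.
Check: d/dx[(2*x - 4)/(4*x**2 + 6)] = (-2*x**2 + 8*x + 3)/(4*x**4 + 12*x**2 + 9) = f(x).

F(x) = (2*x - 4)/(4*x**2 + 6) + C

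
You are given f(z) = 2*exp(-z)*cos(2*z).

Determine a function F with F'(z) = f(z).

An antiderivative is F(z) = 4*exp(-z)*sin(2*z)/5 - 2*exp(-z)*cos(2*z)/5.

Recover f(z) by differentiating a candidate F(z); any mismatch rules it out.
Check: d/dz[4*exp(-z)*sin(2*z)/5 - 2*exp(-z)*cos(2*z)/5] = 2*exp(-z)*cos(2*z) = f(z).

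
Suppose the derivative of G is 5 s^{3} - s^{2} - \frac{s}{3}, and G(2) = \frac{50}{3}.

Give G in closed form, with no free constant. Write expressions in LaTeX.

G(s) = \frac{s^{2} \left(15 s^{2} - 4 s - 2\right)}{12}

Integrate term by term and add the pieces.
A general antiderivative is \frac{5 s^{4}}{4} - \frac{s^{3}}{3} - \frac{s^{2}}{6} + C.
The condition gives C = \frac{50}{3} - (\frac{50}{3}) = 0.
So G(s) = \frac{s^{2} \left(15 s^{2} - 4 s - 2\right)}{12}.
Check: d/ds[\frac{s^{2} \left(15 s^{2} - 4 s - 2\right)}{12}] = 5 s^{3} - s^{2} - \frac{s}{3} = G'(s).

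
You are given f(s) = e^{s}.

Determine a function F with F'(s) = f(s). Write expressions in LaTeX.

A first test for any F(s): its s-derivative must equal f(s) identically.
Check: d/ds[e^{s}] = e^{s} = f(s).

An antiderivative is F(s) = e^{s}.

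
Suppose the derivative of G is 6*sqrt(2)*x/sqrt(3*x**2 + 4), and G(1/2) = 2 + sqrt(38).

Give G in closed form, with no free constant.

G(x) = 4*sqrt(3*x**2/2 + 2) + 2

G'(x) matches the chain-rule pattern g'(h)*h' with inner function h(x) = 3*x**2/2 + 2; substituting u = h(x) collapses the integral.
A general antiderivative is 4*sqrt(3*x**2/2 + 2) + C.
The condition gives C = 2 + sqrt(38) - (sqrt(38)) = 2.
So G(x) = 4*sqrt(3*x**2/2 + 2) + 2.
Check: d/dx[4*sqrt(3*x**2/2 + 2) + 2] = 6*sqrt(2)*x/sqrt(3*x**2 + 4) = G'(x).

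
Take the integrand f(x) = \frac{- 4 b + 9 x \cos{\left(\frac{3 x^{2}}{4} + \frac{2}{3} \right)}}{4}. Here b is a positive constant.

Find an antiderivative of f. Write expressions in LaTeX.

For F(x) to be correct the identity F'(x) - f(x) = 0 must hold.
Check: d/dx[- \frac{2 b x - 3 \sin{\left(\frac{3 x^{2}}{4} + \frac{2}{3} \right)}}{2}] = - b + \frac{9 x \cos{\left(\frac{3 x^{2}}{4} + \frac{2}{3} \right)}}{4}, which equals f(x).

An antiderivative is F(x) = - \frac{2 b x - 3 \sin{\left(\frac{3 x^{2}}{4} + \frac{2}{3} \right)}}{2}.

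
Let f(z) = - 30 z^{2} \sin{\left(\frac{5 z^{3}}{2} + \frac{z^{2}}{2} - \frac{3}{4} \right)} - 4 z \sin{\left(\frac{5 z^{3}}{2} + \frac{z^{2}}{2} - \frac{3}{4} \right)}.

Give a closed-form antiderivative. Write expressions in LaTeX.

f matches the chain-rule pattern g'(h)*h' with inner function h(z) = \frac{5 z^{3}}{2} + \frac{z^{2}}{2} - \frac{3}{4}; substituting u = h(z) collapses the integral.
Check: d/dz[4 \cos{\left(\frac{5 z^{3}}{2} + \frac{z^{2}}{2} - \frac{3}{4} \right)}] = - 30 z^{2} \sin{\left(\frac{5 z^{3}}{2} + \frac{z^{2}}{2} - \frac{3}{4} \right)} - 4 z \sin{\left(\frac{5 z^{3}}{2} + \frac{z^{2}}{2} - \frac{3}{4} \right)} = f(z).

An antiderivative is F(z) = 4 \cos{\left(\frac{5 z^{3}}{2} + \frac{z^{2}}{2} - \frac{3}{4} \right)}.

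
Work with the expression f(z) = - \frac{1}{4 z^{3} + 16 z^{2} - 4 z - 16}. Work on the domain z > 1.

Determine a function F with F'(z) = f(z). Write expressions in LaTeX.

An antiderivative is F(z) = - \frac{\log{\left(z - 1 \right)}}{40} + \frac{\log{\left(z + 1 \right)}}{24} - \frac{\log{\left(z + 4 \right)}}{60}.

Factor the denominator (4 \left(z - 1\right) \left(z + 1\right) \left(z + 4\right)) and decompose: f = - \frac{1}{60 \left(z + 4\right)} + \frac{1}{24 \left(z + 1\right)} - \frac{1}{40 \left(z - 1\right)}; each piece integrates to a log, atan, or power term.
Check: d/dz[- \frac{\log{\left(z - 1 \right)}}{40} + \frac{\log{\left(z + 1 \right)}}{24} - \frac{\log{\left(z + 4 \right)}}{60}] = - \frac{1}{4 z^{3} + 16 z^{2} - 4 z - 16} = f(z).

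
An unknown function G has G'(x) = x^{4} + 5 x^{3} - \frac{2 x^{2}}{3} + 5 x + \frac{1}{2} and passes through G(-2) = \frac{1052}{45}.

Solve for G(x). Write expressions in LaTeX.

The integrand splits into summands that can be handled one at a time.
A general antiderivative is \frac{x^{5}}{5} + \frac{5 x^{4}}{4} - \frac{2 x^{3}}{9} + \frac{5 x^{2}}{2} + \frac{x}{2} + C.
The condition gives C = \frac{1052}{45} - (\frac{1097}{45}) = -1.
So G(x) = \frac{x^{5}}{5} + \frac{5 x^{4}}{4} - \frac{2 x^{3}}{9} + \frac{5 x^{2}}{2} + \frac{x}{2} - 1.
Check: d/dx[\frac{x^{5}}{5} + \frac{5 x^{4}}{4} - \frac{2 x^{3}}{9} + \frac{5 x^{2}}{2} + \frac{x}{2} - 1] = x^{4} + 5 x^{3} - \frac{2 x^{2}}{3} + 5 x + \frac{1}{2} = G'(x).

G(x) = \frac{x^{5}}{5} + \frac{5 x^{4}}{4} - \frac{2 x^{3}}{9} + \frac{5 x^{2}}{2} + \frac{x}{2} - 1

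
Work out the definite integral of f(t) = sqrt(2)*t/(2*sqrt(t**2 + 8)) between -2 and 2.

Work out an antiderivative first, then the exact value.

Antiderivative: F(t) = sqrt(2)*sqrt(t**2 + 8)/2; value = 0

The substitution u = t**2/2 + 4 works: f is exactly (dF/du)*(du/dt) for that inner function.
F(t) = sqrt(2)*sqrt(t**2 + 8)/2 is an antiderivative of f.
Check: d/dt[sqrt(2)*sqrt(t**2 + 8)/2] = sqrt(2)*t/(2*sqrt(t**2 + 8)) = f(t).
F(2) = sqrt(6); F(-2) = sqrt(6).
Integral = F(2) - F(-2) = 0.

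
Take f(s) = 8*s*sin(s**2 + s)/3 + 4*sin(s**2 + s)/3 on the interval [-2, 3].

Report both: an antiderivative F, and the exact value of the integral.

The substitution u = s**2 + s works: f is exactly (dF/du)*(du/ds) for that inner function.
F(s) = -4*cos(s**2 + s)/3 is an antiderivative of f.
Check: d/ds[-4*cos(s**2 + s)/3] = 8*s*sin(s**2 + s)/3 + 4*sin(s**2 + s)/3 = f(s).
F(3) = -4*cos(12)/3; F(-2) = -4*cos(2)/3.
Integral = F(3) - F(-2) = -4*cos(12)/3 + 4*cos(2)/3.

Antiderivative: F(s) = -4*cos(s**2 + s)/3; value = -4*cos(12)/3 + 4*cos(2)/3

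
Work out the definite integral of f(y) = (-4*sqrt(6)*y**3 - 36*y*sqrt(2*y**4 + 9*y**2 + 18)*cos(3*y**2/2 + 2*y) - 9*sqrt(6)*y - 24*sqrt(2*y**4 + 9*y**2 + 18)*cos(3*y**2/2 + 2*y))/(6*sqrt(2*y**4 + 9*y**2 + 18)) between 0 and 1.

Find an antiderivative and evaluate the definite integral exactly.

Antiderivative: F(y) = sqrt(6)*(-sqrt(2*y**4 + 9*y**2 + 18) - 2*sqrt(6)*sin(3*y**2/2 + 2*y))/6; value = -sqrt(174)/6 - 2*sin(7/2) + sqrt(3)

Since d/dy undoes antidifferentiation here, F'(y) = f(y) is required of F(y).
F(y) = sqrt(6)*(-sqrt(2*y**4 + 9*y**2 + 18) - 2*sqrt(6)*sin(3*y**2/2 + 2*y))/6 is an antiderivative of f.
Check: d/dy[sqrt(6)*(-sqrt(2*y**4 + 9*y**2 + 18) - 2*sqrt(6)*sin(3*y**2/2 + 2*y))/6] = (-4*sqrt(6)*y**3 - 36*y*sqrt(2*y**4 + 9*y**2 + 18)*cos(3*y**2/2 + 2*y) - 9*sqrt(6)*y - 24*sqrt(2*y**4 + 9*y**2 + 18)*cos(3*y**2/2 + 2*y))/(6*sqrt(2*y**4 + 9*y**2 + 18)) = f(y).
F(1) = -sqrt(174)/6 - 2*sin(7/2); F(0) = -sqrt(3).
Integral = F(1) - F(0) = -sqrt(174)/6 - 2*sin(7/2) + sqrt(3).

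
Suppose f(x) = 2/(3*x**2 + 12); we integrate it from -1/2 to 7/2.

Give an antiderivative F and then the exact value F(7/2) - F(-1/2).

Antiderivative: F(x) = atan(x/2)/3; value = atan(1/4)/3 + atan(7/4)/3

For F(x) to be correct the identity F'(x) - f(x) = 0 must hold.
F(x) = atan(x/2)/3 is an antiderivative of f.
Check: d/dx[atan(x/2)/3] = 2/(3*x**2 + 12) = f(x).
F(7/2) = atan(7/4)/3; F(-1/2) = -atan(1/4)/3.
Integral = F(7/2) - F(-1/2) = atan(1/4)/3 + atan(7/4)/3.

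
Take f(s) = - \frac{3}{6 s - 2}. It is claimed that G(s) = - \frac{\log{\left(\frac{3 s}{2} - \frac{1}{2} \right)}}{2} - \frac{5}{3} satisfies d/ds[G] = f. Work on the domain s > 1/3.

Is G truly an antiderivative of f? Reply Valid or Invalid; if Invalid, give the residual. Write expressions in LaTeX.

Valid: G'(s) = f(s).

d/ds[G] = - \frac{3}{6 s - 2}
This equals f(s) exactly, so the claim holds.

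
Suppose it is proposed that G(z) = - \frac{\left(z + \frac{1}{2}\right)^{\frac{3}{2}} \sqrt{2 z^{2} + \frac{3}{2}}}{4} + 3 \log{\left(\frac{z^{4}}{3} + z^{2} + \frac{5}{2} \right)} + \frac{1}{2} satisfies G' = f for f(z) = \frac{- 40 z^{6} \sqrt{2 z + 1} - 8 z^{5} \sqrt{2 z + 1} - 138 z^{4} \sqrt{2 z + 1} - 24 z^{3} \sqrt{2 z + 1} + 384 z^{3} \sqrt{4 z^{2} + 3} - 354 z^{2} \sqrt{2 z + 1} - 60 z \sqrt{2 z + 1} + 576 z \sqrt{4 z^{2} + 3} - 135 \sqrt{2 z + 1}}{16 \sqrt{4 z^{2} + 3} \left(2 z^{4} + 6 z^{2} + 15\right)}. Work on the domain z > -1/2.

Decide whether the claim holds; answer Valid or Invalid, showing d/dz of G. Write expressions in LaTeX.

d/dz[G] = \frac{- 40 z^{6} \sqrt{2 z + 1} - 8 z^{5} \sqrt{2 z + 1} - 138 z^{4} \sqrt{2 z + 1} - 24 z^{3} \sqrt{2 z + 1} + 384 z^{3} \sqrt{4 z^{2} + 3} - 354 z^{2} \sqrt{2 z + 1} - 60 z \sqrt{2 z + 1} + 576 z \sqrt{4 z^{2} + 3} - 135 \sqrt{2 z + 1}}{32 z^{4} \sqrt{4 z^{2} + 3} + 96 z^{2} \sqrt{4 z^{2} + 3} + 240 \sqrt{4 z^{2} + 3}}
This equals f(z) exactly, so the claim holds.

Valid. The derivative of G reproduces f.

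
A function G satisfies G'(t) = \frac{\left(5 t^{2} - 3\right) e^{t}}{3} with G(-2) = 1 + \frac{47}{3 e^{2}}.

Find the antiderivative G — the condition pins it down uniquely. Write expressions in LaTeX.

G(t) = \frac{5 t^{2} e^{t}}{3} - \frac{10 t e^{t}}{3} + \frac{7 e^{t}}{3} + 1

G'(t) has the shape u'v + uv' for u = \frac{5 t^{2}}{3} - \frac{10 t}{3} + \frac{7}{3} and v = e^{t} — it is the derivative of the product u*v.
A general antiderivative is \frac{\left(5 t^{2} - 10 t + 7\right) e^{t}}{3} + C.
The condition gives C = 1 + \frac{47}{3 e^{2}} - (\frac{47}{3 e^{2}}) = 1.
So G(t) = \frac{5 t^{2} e^{t}}{3} - \frac{10 t e^{t}}{3} + \frac{7 e^{t}}{3} + 1.
Check: d/dt[\frac{5 t^{2} e^{t}}{3} - \frac{10 t e^{t}}{3} + \frac{7 e^{t}}{3} + 1] = \frac{5 t^{2} e^{t}}{3} - e^{t}, which equals G'(t).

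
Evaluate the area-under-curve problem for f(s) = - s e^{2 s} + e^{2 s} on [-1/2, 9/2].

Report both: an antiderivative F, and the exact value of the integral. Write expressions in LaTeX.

Antiderivative: F(s) = \frac{\left(3 - 2 s\right) e^{2 s}}{4}; value = - \frac{3 e^{9}}{2} - e^{-1}

Recognize the product-rule pattern: f = u'v + uv' with u = \frac{3}{4} - \frac{s}{2}, v = e^{2 s}, so integration by parts undoes it.
F(s) = \frac{\left(3 - 2 s\right) e^{2 s}}{4} is an antiderivative of f.
Check: d/ds[\frac{\left(3 - 2 s\right) e^{2 s}}{4}] = - s e^{2 s} + e^{2 s} = f(s).
F(9/2) = - \frac{3 e^{9}}{2}; F(-1/2) = e^{-1}.
Integral = F(9/2) - F(-1/2) = - \frac{3 e^{9}}{2} - e^{-1}.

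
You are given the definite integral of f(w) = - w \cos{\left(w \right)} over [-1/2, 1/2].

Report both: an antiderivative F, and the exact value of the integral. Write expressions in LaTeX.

Antiderivative: F(w) = - w \sin{\left(w \right)} - \cos{\left(w \right)}; value = 0

A candidate is checked by its d/dw: the result must match f(w).
F(w) = - w \sin{\left(w \right)} - \cos{\left(w \right)} is an antiderivative of f.
Check: d/dw[- w \sin{\left(w \right)} - \cos{\left(w \right)}] = - w \cos{\left(w \right)} = f(w).
F(1/2) = - \cos{\left(\frac{1}{2} \right)} - \frac{\sin{\left(\frac{1}{2} \right)}}{2}; F(-1/2) = - \cos{\left(\frac{1}{2} \right)} - \frac{\sin{\left(\frac{1}{2} \right)}}{2}.
Integral = F(1/2) - F(-1/2) = 0.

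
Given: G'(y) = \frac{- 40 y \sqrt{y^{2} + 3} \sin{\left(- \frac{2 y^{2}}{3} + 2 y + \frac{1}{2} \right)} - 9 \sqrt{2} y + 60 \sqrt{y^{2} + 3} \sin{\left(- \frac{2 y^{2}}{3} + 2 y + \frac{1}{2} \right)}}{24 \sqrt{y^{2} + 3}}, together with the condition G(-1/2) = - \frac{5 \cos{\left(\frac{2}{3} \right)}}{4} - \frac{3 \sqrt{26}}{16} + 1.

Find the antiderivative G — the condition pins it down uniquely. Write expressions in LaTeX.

G(y) = - \frac{3 \sqrt{2} \sqrt{y^{2} + 3}}{8} - \frac{5 \cos{\left(- \frac{2 y^{2}}{3} + 2 y + \frac{1}{2} \right)}}{4} + 1

Whatever form G(y) takes, its d/dy must return the stated G'(y).
A general antiderivative is - \frac{3 \sqrt{\frac{y^{2}}{2} + \frac{3}{2}}}{4} - \frac{5 \cos{\left(- \frac{2 y^{2}}{3} + 2 y + \frac{1}{2} \right)}}{4} + C.
The condition gives C = - \frac{5 \cos{\left(\frac{2}{3} \right)}}{4} - \frac{3 \sqrt{26}}{16} + 1 - (- \frac{5 \cos{\left(\frac{2}{3} \right)}}{4} - \frac{3 \sqrt{26}}{16}) = 1.
So G(y) = - \frac{3 \sqrt{2} \sqrt{y^{2} + 3}}{8} - \frac{5 \cos{\left(- \frac{2 y^{2}}{3} + 2 y + \frac{1}{2} \right)}}{4} + 1.
Check: d/dy[- \frac{3 \sqrt{2} \sqrt{y^{2} + 3}}{8} - \frac{5 \cos{\left(- \frac{2 y^{2}}{3} + 2 y + \frac{1}{2} \right)}}{4} + 1] = \frac{- 40 y \sqrt{y^{2} + 3} \sin{\left(- \frac{2 y^{2}}{3} + 2 y + \frac{1}{2} \right)} - 9 \sqrt{2} y + 60 \sqrt{y^{2} + 3} \sin{\left(- \frac{2 y^{2}}{3} + 2 y + \frac{1}{2} \right)}}{24 \sqrt{y^{2} + 3}} = G'(y).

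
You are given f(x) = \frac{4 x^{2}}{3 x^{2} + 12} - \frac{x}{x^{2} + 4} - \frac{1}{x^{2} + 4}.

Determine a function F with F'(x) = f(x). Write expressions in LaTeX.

Integrate term by term and add the pieces.
Check: d/dx[\frac{8 x - 3 \log{\left(x^{2} + 4 \right)} - 19 \operatorname{atan}{\left(\frac{x}{2} \right)}}{6}] = \frac{4 x^{2} - 3 x - 3}{3 x^{2} + 12}, which equals f(x).

An antiderivative is F(x) = \frac{8 x - 3 \log{\left(x^{2} + 4 \right)} - 19 \operatorname{atan}{\left(\frac{x}{2} \right)}}{6}.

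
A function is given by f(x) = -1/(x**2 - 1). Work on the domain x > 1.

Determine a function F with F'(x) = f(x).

Factor the denominator ((x - 1)*(x + 1)) and decompose: f = 1/(2*(x + 1)) - 1/(2*(x - 1)); each piece integrates to a log, atan, or power term.
Check: d/dx[-log(x - 1)/2 + log(x + 1)/2] = -1/(x**2 - 1) = f(x).

An antiderivative is F(x) = -log(x - 1)/2 + log(x + 1)/2.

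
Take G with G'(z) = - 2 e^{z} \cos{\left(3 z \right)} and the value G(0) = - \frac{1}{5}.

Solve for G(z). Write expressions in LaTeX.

Any candidate G(z) must reproduce the stated G'(z) exactly.
A general antiderivative is - \frac{3 e^{z} \sin{\left(3 z \right)}}{5} - \frac{e^{z} \cos{\left(3 z \right)}}{5} + C.
The condition gives C = - \frac{1}{5} - (- \frac{1}{5}) = 0.
So G(z) = \frac{\left(- 3 \sin{\left(3 z \right)} - \cos{\left(3 z \right)}\right) e^{z}}{5}.
Check: d/dz[\frac{\left(- 3 \sin{\left(3 z \right)} - \cos{\left(3 z \right)}\right) e^{z}}{5}] = - 2 e^{z} \cos{\left(3 z \right)} = G'(z).

G(z) = \frac{\left(- 3 \sin{\left(3 z \right)} - \cos{\left(3 z \right)}\right) e^{z}}{5}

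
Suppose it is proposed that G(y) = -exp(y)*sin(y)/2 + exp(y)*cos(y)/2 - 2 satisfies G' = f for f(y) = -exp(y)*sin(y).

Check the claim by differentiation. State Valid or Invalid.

Valid - the claim checks out under differentiation.

d/dy[G] = -exp(y)*sin(y)
This equals f(y) exactly, so the claim holds.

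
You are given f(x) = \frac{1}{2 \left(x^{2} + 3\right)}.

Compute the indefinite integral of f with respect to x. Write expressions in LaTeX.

Recover f(x) by differentiating a candidate F(x); any mismatch rules it out.
Check: d/dx[\frac{\sqrt{3} \operatorname{atan}{\left(\frac{\sqrt{3} x}{3} \right)}}{6}] = \frac{1}{2 x^{2} + 6}, which equals f(x).

F(x) = \frac{\sqrt{3} \operatorname{atan}{\left(\frac{\sqrt{3} x}{3} \right)}}{6} + C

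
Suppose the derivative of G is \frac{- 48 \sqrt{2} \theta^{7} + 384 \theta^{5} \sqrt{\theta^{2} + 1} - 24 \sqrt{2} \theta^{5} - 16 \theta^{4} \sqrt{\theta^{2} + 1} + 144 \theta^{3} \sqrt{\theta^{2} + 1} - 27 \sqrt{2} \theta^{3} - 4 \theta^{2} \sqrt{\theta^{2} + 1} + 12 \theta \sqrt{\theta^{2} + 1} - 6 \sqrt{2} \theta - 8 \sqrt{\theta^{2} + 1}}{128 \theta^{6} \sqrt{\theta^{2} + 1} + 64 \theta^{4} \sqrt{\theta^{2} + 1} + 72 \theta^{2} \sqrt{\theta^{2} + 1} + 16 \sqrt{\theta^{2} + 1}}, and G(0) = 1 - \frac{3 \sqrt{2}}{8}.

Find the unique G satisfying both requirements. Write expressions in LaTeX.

G(\theta) = \frac{- 3 \sqrt{2} \sqrt{\theta^{2} + 1} + 6 \log{\left(2 \theta^{4} + \frac{\theta^{2}}{2} + 1 \right)} - 2 \operatorname{atan}{\left(2 \theta \right)} + 8}{8}

A first test for any G(\theta): its \theta-derivative must equal the given G'(\theta).
A general antiderivative is - \frac{3 \sqrt{\frac{\theta^{2}}{2} + \frac{1}{2}}}{4} + \frac{3 \log{\left(2 \theta^{4} + \frac{\theta^{2}}{2} + 1 \right)}}{4} - \frac{\operatorname{atan}{\left(2 \theta \right)}}{4} + C.
The condition gives C = 1 - \frac{3 \sqrt{2}}{8} - (- \frac{3 \sqrt{2}}{8}) = 1.
So G(\theta) = \frac{- 3 \sqrt{2} \sqrt{\theta^{2} + 1} + 6 \log{\left(2 \theta^{4} + \frac{\theta^{2}}{2} + 1 \right)} - 2 \operatorname{atan}{\left(2 \theta \right)} + 8}{8}.
Check: d/d\theta[\frac{- 3 \sqrt{2} \sqrt{\theta^{2} + 1} + 6 \log{\left(2 \theta^{4} + \frac{\theta^{2}}{2} + 1 \right)} - 2 \operatorname{atan}{\left(2 \theta \right)} + 8}{8}] = \frac{- 48 \sqrt{2} \theta^{7} + 384 \theta^{5} \sqrt{\theta^{2} + 1} - 24 \sqrt{2} \theta^{5} - 16 \theta^{4} \sqrt{\theta^{2} + 1} + 144 \theta^{3} \sqrt{\theta^{2} + 1} - 27 \sqrt{2} \theta^{3} - 4 \theta^{2} \sqrt{\theta^{2} + 1} + 12 \theta \sqrt{\theta^{2} + 1} - 6 \sqrt{2} \theta - 8 \sqrt{\theta^{2} + 1}}{128 \theta^{6} \sqrt{\theta^{2} + 1} + 64 \theta^{4} \sqrt{\theta^{2} + 1} + 72 \theta^{2} \sqrt{\theta^{2} + 1} + 16 \sqrt{\theta^{2} + 1}} = G'(\theta).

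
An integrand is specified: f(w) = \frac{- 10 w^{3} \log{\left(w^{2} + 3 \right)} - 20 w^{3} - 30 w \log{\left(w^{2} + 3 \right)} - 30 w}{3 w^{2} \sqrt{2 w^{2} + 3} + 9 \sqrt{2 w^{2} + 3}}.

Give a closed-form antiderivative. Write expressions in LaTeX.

An antiderivative is F(w) = - \frac{5 \sqrt{2 w^{2} + 3} \log{\left(w^{2} + 3 \right)}}{3}.

Recognize the product-rule pattern: f = u'v + uv' with u = - \frac{5 \sqrt{2 w^{2} + 3}}{3}, v = \log{\left(w^{2} + 3 \right)}, so integration by parts undoes it.
Check: d/dw[- \frac{5 \sqrt{2 w^{2} + 3} \log{\left(w^{2} + 3 \right)}}{3}] = \frac{- 10 w^{3} \log{\left(w^{2} + 3 \right)} - 20 w^{3} - 30 w \log{\left(w^{2} + 3 \right)} - 30 w}{3 w^{2} \sqrt{2 w^{2} + 3} + 9 \sqrt{2 w^{2} + 3}} = f(w).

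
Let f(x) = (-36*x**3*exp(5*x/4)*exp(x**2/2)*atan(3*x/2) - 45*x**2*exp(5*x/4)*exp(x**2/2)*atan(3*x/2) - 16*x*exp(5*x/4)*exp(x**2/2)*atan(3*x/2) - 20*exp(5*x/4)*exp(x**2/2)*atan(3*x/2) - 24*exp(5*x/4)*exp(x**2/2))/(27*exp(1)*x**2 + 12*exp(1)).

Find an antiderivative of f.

An antiderivative is F(x) = -4*exp(x**2/2 + 5*x/4 - 1)*atan(3*x/2)/3.

f has the shape u'v + uv' for u = -4*atan(3*x/2)/3 and v = exp(x**2/2 + 5*x/4 - 1) — it is the derivative of the product u*v.
Check: d/dx[-4*exp(x**2/2 + 5*x/4 - 1)*atan(3*x/2)/3] = (-36*x**3*exp(-1)*exp(5*x/4)*exp(x**2/2)*atan(3*x/2) - 45*x**2*exp(-1)*exp(5*x/4)*exp(x**2/2)*atan(3*x/2) - 16*x*exp(-1)*exp(5*x/4)*exp(x**2/2)*atan(3*x/2) - 20*exp(-1)*exp(5*x/4)*exp(x**2/2)*atan(3*x/2) - 24*exp(-1)*exp(5*x/4)*exp(x**2/2))/(27*x**2 + 12), which equals f(x).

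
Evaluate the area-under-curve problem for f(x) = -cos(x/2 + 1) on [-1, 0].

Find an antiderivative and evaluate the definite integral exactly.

Since d/dx undoes antidifferentiation here, F'(x) = f(x) is required of F(x).
F(x) = -2*sin(x/2 + 1) is an antiderivative of f.
Check: d/dx[-2*sin(x/2 + 1)] = -cos(x/2 + 1) = f(x).
F(0) = -2*sin(1); F(-1) = -2*sin(1/2).
Integral = F(0) - F(-1) = -2*sin(1) + 2*sin(1/2).

Antiderivative: F(x) = -2*sin(x/2 + 1); value = -2*sin(1) + 2*sin(1/2)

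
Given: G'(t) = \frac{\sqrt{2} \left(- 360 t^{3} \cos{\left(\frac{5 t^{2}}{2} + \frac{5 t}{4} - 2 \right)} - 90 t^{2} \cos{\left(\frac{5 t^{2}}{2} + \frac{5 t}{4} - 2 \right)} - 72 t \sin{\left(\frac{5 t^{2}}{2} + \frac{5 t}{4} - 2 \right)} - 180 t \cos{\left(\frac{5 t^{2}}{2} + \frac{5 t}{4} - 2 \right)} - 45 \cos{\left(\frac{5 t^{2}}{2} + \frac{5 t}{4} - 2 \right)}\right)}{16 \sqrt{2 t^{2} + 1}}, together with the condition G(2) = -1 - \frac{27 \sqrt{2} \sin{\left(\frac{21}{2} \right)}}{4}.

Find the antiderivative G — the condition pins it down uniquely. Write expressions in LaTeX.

G'(t) has the shape u'v + uv' for u = - \frac{9 \sqrt{t^{2} + \frac{1}{2}}}{2} and v = \sin{\left(\frac{5 t^{2}}{2} + \frac{5 t}{4} - 2 \right)} — it is the derivative of the product u*v.
A general antiderivative is - \frac{9 \sqrt{t^{2} + \frac{1}{2}} \sin{\left(\frac{5 t^{2}}{2} + \frac{5 t}{4} - 2 \right)}}{2} + C.
The condition gives C = -1 - \frac{27 \sqrt{2} \sin{\left(\frac{21}{2} \right)}}{4} - (- \frac{27 \sqrt{2} \sin{\left(\frac{21}{2} \right)}}{4}) = -1.
So G(t) = \frac{- 9 \sqrt{2} \sqrt{2 t^{2} + 1} \sin{\left(\frac{5 t^{2}}{2} + \frac{5 t}{4} - 2 \right)} - 4}{4}.
Check: d/dt[\frac{- 9 \sqrt{2} \sqrt{2 t^{2} + 1} \sin{\left(\frac{5 t^{2}}{2} + \frac{5 t}{4} - 2 \right)} - 4}{4}] = \frac{- 360 \sqrt{2} t^{3} \cos{\left(\frac{5 t^{2}}{2} + \frac{5 t}{4} - 2 \right)} - 90 \sqrt{2} t^{2} \cos{\left(\frac{5 t^{2}}{2} + \frac{5 t}{4} - 2 \right)} - 72 \sqrt{2} t \sin{\left(\frac{5 t^{2}}{2} + \frac{5 t}{4} - 2 \right)} - 180 \sqrt{2} t \cos{\left(\frac{5 t^{2}}{2} + \frac{5 t}{4} - 2 \right)} - 45 \sqrt{2} \cos{\left(\frac{5 t^{2}}{2} + \frac{5 t}{4} - 2 \right)}}{16 \sqrt{2 t^{2} + 1}}, which equals G'(t).

G(t) = \frac{- 9 \sqrt{2} \sqrt{2 t^{2} + 1} \sin{\left(\frac{5 t^{2}}{2} + \frac{5 t}{4} - 2 \right)} - 4}{4}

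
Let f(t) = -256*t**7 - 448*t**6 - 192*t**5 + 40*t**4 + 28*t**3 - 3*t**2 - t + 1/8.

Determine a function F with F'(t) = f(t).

An antiderivative is F(t) = -2*(2*t**2 + t - 1/4)**4.

The substitution u = 2*t**2 + t - 1/4 works: f is exactly (dF/du)*(du/dt) for that inner function.
Check: d/dt[-2*(2*t**2 + t - 1/4)**4] = -256*t**7 - 448*t**6 - 192*t**5 + 40*t**4 + 28*t**3 - 3*t**2 - t + 1/8 = f(t).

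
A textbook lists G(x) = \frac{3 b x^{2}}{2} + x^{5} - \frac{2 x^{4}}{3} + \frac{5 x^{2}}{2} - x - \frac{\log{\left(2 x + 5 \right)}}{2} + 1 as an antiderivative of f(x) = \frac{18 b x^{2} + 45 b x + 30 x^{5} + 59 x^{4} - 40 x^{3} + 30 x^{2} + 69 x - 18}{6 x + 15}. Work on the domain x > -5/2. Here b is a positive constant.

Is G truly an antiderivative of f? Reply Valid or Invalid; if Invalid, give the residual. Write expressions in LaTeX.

Valid - the claim checks out under differentiation.

d/dx[G] = \frac{18 b x^{2} + 45 b x + 30 x^{5} + 59 x^{4} - 40 x^{3} + 30 x^{2} + 69 x - 18}{6 x + 15}
This equals f(x) exactly, so the claim holds.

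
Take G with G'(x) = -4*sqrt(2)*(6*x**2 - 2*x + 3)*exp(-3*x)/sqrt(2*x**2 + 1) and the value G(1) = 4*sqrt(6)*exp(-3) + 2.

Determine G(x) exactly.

Recognize the product-rule pattern: G'(x) = u'v + uv' with u = 4*sqrt(4*x**2 + 2), v = exp(-3*x), so integration by parts undoes it.
A general antiderivative is 4*sqrt(4*x**2 + 2)*exp(-3*x) + C.
The condition gives C = 4*sqrt(6)*exp(-3) + 2 - (4*sqrt(6)*exp(-3)) = 2.
So G(x) = 2*(2*sqrt(2)*sqrt(2*x**2 + 1) + exp(3*x))*exp(-3*x).
Check: d/dx[2*(2*sqrt(2)*sqrt(2*x**2 + 1) + exp(3*x))*exp(-3*x)] = (-24*sqrt(2)*x**2 + 8*sqrt(2)*x - 12*sqrt(2))*exp(-3*x)/sqrt(2*x**2 + 1), which equals G'(x).

G(x) = 2*(2*sqrt(2)*sqrt(2*x**2 + 1) + exp(3*x))*exp(-3*x)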